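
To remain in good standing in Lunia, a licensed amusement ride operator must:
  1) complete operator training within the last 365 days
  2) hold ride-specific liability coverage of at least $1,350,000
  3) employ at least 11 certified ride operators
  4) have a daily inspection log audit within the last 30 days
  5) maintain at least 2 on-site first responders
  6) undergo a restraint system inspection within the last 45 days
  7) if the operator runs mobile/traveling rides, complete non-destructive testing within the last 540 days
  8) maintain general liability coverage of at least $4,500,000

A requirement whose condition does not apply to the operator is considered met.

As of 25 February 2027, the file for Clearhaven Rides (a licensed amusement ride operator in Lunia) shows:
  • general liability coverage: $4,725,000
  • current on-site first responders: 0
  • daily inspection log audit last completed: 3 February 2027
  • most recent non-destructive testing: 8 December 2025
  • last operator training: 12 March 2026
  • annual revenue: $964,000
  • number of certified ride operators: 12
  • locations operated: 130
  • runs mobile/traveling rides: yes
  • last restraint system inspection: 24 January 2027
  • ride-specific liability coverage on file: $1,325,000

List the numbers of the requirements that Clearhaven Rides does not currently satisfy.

2, 5

1. operator training 350 days ago vs limit 365 → met
2. ride-specific liability coverage $1,325,000 < $1,350,000 → not met
3. certified ride operators 12 ≥ 11 → met
4. daily inspection log audit 22 days ago vs limit 30 → met
5. on-site first responders 0 < 2 → not met
6. restraint system inspection 32 days ago vs limit 45 → met
7. condition 'runs mobile/traveling rides' holds; non-destructive testing 444 days ago vs limit 540 → met
8. general liability coverage $4,725,000 ≥ $4,500,000 → met
Not met: 2, 5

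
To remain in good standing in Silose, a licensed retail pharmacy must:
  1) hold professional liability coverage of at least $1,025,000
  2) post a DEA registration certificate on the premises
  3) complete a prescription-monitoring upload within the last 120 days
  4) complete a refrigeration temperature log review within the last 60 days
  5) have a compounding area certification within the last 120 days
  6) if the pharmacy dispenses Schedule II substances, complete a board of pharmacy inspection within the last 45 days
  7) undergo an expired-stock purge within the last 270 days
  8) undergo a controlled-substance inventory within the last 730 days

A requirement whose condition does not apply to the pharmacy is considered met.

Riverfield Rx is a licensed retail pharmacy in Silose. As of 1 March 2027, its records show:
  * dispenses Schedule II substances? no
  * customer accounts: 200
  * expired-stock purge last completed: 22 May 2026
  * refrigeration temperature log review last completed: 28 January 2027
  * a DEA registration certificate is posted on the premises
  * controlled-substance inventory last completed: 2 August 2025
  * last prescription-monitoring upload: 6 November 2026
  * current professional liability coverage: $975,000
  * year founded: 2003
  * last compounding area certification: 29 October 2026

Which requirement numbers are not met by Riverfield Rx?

1, 5, 7

1. professional liability coverage $975,000 < $1,025,000 → not met
2. DEA registration certificate present → met
3. prescription-monitoring upload 115 days ago vs limit 120 → met
4. refrigeration temperature log review 32 days ago vs limit 60 → met
5. compounding area certification 123 days ago vs limit 120 → not met
6. condition 'dispenses Schedule II substances' does not hold → requirement n/a → met
7. expired-stock purge 283 days ago vs limit 270 → not met
8. controlled-substance inventory 576 days ago vs limit 730 → met
Not met: 1, 5, 7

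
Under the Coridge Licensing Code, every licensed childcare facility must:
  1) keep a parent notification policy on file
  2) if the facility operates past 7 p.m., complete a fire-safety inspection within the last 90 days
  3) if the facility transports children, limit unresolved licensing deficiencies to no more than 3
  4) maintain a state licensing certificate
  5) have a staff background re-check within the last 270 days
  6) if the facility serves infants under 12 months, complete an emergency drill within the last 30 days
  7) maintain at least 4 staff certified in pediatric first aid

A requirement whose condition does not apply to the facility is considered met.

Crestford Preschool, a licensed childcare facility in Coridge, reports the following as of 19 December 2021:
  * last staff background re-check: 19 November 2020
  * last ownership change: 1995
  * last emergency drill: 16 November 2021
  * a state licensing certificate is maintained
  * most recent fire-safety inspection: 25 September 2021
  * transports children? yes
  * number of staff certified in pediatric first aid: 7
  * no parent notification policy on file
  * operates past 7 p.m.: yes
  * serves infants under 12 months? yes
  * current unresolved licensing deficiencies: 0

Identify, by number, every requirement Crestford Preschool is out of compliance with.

1. parent notification policy absent → not met
2. condition 'operates past 7 p.m.' holds; fire-safety inspection 85 days ago vs limit 90 → met
3. condition 'transports children' holds; unresolved licensing deficiencies 0 ≤ 3 → met
4. state licensing certificate present → met
5. staff background re-check 395 days ago vs limit 270 → not met
6. condition 'serves infants under 12 months' holds; emergency drill 33 days ago vs limit 30 → not met
7. staff certified in pediatric first aid 7 ≥ 4 → met
Not met: 1, 5, 6

1, 5, 6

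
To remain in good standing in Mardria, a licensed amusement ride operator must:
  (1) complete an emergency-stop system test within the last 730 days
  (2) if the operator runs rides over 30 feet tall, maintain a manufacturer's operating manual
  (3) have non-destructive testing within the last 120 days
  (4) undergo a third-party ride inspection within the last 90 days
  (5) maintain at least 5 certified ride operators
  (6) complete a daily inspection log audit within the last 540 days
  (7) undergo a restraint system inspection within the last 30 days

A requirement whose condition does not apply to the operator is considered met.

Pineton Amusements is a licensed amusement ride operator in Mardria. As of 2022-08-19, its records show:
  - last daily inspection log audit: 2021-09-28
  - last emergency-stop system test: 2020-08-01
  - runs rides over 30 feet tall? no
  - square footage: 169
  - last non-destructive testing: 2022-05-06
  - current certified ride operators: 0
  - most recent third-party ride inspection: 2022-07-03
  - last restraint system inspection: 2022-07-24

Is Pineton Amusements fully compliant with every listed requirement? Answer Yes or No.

No

1. emergency-stop system test 748 days ago vs limit 730 → not met
2. condition 'runs rides over 30 feet tall' does not hold → requirement n/a → met
3. non-destructive testing 105 days ago vs limit 120 → met
4. third-party ride inspection 47 days ago vs limit 90 → met
5. certified ride operators 0 < 5 → not met
6. daily inspection log audit 325 days ago vs limit 540 → met
7. restraint system inspection 26 days ago vs limit 30 → met
Not met: 1, 5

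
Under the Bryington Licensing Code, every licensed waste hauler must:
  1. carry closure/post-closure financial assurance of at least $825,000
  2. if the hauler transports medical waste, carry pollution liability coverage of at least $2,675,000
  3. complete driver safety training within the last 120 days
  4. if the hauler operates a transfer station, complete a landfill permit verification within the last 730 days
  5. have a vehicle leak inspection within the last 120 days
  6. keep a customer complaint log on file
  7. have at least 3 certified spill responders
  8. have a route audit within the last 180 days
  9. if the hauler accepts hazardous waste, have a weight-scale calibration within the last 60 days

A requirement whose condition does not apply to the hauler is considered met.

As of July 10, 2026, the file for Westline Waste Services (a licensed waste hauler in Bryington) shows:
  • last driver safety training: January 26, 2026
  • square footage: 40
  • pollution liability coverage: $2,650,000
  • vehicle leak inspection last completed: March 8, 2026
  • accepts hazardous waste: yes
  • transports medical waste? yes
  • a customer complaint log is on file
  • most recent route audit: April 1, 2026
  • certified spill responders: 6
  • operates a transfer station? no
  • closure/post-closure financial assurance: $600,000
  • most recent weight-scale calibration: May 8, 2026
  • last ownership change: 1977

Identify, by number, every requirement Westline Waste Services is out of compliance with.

1, 2, 3, 5, 9

1. closure/post-closure financial assurance $600,000 < $825,000 → not met
2. condition 'transports medical waste' holds; pollution liability coverage $2,650,000 < $2,675,000 → not met
3. driver safety training 165 days ago vs limit 120 → not met
4. condition 'operates a transfer station' does not hold → requirement n/a → met
5. vehicle leak inspection 124 days ago vs limit 120 → not met
6. customer complaint log present → met
7. certified spill responders 6 ≥ 3 → met
8. route audit 100 days ago vs limit 180 → met
9. condition 'accepts hazardous waste' holds; weight-scale calibration 63 days ago vs limit 60 → not met
Not met: 1, 2, 3, 5, 9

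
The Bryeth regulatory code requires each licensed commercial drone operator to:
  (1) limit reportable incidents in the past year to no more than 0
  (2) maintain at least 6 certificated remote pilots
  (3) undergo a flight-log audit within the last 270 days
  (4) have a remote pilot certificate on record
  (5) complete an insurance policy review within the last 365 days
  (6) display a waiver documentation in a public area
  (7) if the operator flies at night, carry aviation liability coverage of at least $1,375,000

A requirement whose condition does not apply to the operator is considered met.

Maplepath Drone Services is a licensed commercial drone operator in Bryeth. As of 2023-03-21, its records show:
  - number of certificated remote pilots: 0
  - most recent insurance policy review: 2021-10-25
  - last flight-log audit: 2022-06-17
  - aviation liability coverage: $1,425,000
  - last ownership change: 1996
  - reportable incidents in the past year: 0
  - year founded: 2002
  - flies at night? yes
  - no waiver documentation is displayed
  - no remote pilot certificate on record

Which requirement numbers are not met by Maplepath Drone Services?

2, 3, 4, 5, 6

1. reportable incidents in the past year 0 ≤ 0 → met
2. certificated remote pilots 0 < 6 → not met
3. flight-log audit 277 days ago vs limit 270 → not met
4. remote pilot certificate absent → not met
5. insurance policy review 512 days ago vs limit 365 → not met
6. waiver documentation absent → not met
7. condition 'flies at night' holds; aviation liability coverage $1,425,000 ≥ $1,375,000 → met
Not met: 2, 3, 4, 5, 6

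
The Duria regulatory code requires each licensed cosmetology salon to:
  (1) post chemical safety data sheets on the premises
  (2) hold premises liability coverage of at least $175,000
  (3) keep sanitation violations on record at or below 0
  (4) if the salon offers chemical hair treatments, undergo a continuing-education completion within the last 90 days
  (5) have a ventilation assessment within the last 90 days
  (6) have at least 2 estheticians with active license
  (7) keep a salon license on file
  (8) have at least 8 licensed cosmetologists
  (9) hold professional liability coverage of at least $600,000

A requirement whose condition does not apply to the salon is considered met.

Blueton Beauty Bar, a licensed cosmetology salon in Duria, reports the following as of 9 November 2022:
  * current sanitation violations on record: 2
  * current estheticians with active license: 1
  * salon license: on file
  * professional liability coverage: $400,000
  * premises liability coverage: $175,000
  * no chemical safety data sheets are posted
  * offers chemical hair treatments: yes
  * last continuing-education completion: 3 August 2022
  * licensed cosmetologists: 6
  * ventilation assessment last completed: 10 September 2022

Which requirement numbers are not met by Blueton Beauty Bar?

1, 3, 4, 6, 8, 9

1. chemical safety data sheets absent → not met
2. premises liability coverage $175,000 ≥ $175,000 → met
3. sanitation violations on record 2 > 0 → not met
4. condition 'offers chemical hair treatments' holds; continuing-education completion 98 days ago vs limit 90 → not met
5. ventilation assessment 60 days ago vs limit 90 → met
6. estheticians with active license 1 < 2 → not met
7. salon license present → met
8. licensed cosmetologists 6 < 8 → not met
9. professional liability coverage $400,000 < $600,000 → not met
Not met: 1, 3, 4, 6, 8, 9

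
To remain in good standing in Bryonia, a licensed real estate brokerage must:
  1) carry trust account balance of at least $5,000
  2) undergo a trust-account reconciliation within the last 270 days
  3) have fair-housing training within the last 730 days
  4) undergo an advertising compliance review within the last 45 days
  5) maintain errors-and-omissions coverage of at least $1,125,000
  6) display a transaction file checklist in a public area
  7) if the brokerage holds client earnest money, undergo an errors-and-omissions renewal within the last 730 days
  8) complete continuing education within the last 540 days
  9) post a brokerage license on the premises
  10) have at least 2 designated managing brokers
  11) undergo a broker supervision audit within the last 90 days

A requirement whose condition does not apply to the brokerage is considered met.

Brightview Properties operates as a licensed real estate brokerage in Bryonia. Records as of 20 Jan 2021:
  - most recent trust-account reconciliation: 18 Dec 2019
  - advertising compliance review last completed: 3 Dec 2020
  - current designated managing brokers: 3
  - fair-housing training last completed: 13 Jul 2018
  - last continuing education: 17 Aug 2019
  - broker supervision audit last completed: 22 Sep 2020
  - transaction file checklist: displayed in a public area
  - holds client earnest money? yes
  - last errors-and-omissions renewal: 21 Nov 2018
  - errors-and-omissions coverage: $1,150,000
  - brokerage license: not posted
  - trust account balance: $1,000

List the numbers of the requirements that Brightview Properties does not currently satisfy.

1. trust account balance $1,000 < $5,000 → not met
2. trust-account reconciliation 399 days ago vs limit 270 → not met
3. fair-housing training 922 days ago vs limit 730 → not met
4. advertising compliance review 48 days ago vs limit 45 → not met
5. errors-and-omissions coverage $1,150,000 ≥ $1,125,000 → met
6. transaction file checklist present → met
7. condition 'holds client earnest money' holds; errors-and-omissions renewal 791 days ago vs limit 730 → not met
8. continuing education 522 days ago vs limit 540 → met
9. brokerage license absent → not met
10. designated managing brokers 3 ≥ 2 → met
11. broker supervision audit 120 days ago vs limit 90 → not met
Not met: 1, 2, 3, 4, 7, 9, 11

1, 2, 3, 4, 7, 9, 11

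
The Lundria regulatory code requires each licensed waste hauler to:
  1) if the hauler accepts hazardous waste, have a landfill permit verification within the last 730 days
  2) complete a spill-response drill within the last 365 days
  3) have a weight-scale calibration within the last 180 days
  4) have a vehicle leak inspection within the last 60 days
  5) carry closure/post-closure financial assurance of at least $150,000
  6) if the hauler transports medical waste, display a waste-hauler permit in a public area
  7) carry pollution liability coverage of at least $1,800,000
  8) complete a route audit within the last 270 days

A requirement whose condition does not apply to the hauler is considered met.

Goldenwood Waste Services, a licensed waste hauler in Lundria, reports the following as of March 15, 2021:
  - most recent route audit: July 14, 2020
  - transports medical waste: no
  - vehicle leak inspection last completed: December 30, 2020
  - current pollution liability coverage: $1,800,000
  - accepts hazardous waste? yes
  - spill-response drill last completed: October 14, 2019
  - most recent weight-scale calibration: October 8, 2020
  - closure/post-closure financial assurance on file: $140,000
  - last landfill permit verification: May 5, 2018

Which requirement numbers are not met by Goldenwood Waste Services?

1, 2, 4, 5

1. condition 'accepts hazardous waste' holds; landfill permit verification 1045 days ago vs limit 730 → not met
2. spill-response drill 518 days ago vs limit 365 → not met
3. weight-scale calibration 158 days ago vs limit 180 → met
4. vehicle leak inspection 75 days ago vs limit 60 → not met
5. closure/post-closure financial assurance $140,000 < $150,000 → not met
6. condition 'transports medical waste' does not hold → requirement n/a → met
7. pollution liability coverage $1,800,000 ≥ $1,800,000 → met
8. route audit 244 days ago vs limit 270 → met
Not met: 1, 2, 4, 5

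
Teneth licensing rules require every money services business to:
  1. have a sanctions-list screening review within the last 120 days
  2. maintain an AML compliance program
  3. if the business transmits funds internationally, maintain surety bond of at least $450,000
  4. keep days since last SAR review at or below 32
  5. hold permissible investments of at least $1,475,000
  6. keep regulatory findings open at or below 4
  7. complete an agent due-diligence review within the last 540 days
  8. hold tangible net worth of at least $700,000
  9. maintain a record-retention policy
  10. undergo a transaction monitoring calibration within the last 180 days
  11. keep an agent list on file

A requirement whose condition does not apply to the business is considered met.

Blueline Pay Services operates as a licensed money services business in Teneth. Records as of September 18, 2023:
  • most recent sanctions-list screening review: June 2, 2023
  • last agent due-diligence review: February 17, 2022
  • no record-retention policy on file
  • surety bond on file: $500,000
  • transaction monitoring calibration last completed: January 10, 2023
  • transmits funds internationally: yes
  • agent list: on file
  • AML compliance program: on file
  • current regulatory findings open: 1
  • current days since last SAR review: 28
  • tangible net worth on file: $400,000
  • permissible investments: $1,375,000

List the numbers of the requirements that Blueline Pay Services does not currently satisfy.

1. sanctions-list screening review 108 days ago vs limit 120 → met
2. AML compliance program present → met
3. condition 'transmits funds internationally' holds; surety bond $500,000 ≥ $450,000 → met
4. days since last SAR review 28 ≤ 32 → met
5. permissible investments $1,375,000 < $1,475,000 → not met
6. regulatory findings open 1 ≤ 4 → met
7. agent due-diligence review 578 days ago vs limit 540 → not met
8. tangible net worth $400,000 < $700,000 → not met
9. record-retention policy absent → not met
10. transaction monitoring calibration 251 days ago vs limit 180 → not met
11. agent list present → met
Not met: 5, 7, 8, 9, 10

5, 7, 8, 9, 10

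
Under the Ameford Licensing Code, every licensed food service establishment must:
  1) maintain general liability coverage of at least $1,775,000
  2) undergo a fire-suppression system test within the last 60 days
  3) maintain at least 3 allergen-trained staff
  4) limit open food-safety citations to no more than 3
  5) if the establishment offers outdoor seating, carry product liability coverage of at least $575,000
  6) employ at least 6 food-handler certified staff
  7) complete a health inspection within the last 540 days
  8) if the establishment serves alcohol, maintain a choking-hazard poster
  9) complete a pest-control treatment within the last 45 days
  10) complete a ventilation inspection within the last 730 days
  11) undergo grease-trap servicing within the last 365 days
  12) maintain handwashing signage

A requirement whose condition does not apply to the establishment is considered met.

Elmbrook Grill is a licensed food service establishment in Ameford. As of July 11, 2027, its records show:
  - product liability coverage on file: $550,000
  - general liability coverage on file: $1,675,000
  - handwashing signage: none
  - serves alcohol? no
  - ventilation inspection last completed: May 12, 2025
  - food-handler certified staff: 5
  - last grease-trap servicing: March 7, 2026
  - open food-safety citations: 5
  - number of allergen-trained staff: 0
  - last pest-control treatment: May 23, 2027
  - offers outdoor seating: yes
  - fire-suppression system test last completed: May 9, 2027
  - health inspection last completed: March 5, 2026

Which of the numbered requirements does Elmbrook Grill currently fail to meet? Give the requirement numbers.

1, 2, 3, 4, 5, 6, 9, 10, 11, 12

1. general liability coverage $1,675,000 < $1,775,000 → not met
2. fire-suppression system test 63 days ago vs limit 60 → not met
3. allergen-trained staff 0 < 3 → not met
4. open food-safety citations 5 > 3 → not met
5. condition 'offers outdoor seating' holds; product liability coverage $550,000 < $575,000 → not met
6. food-handler certified staff 5 < 6 → not met
7. health inspection 493 days ago vs limit 540 → met
8. condition 'serves alcohol' does not hold → requirement n/a → met
9. pest-control treatment 49 days ago vs limit 45 → not met
10. ventilation inspection 790 days ago vs limit 730 → not met
11. grease-trap servicing 491 days ago vs limit 365 → not met
12. handwashing signage absent → not met
Not met: 1, 2, 3, 4, 5, 6, 9, 10, 11, 12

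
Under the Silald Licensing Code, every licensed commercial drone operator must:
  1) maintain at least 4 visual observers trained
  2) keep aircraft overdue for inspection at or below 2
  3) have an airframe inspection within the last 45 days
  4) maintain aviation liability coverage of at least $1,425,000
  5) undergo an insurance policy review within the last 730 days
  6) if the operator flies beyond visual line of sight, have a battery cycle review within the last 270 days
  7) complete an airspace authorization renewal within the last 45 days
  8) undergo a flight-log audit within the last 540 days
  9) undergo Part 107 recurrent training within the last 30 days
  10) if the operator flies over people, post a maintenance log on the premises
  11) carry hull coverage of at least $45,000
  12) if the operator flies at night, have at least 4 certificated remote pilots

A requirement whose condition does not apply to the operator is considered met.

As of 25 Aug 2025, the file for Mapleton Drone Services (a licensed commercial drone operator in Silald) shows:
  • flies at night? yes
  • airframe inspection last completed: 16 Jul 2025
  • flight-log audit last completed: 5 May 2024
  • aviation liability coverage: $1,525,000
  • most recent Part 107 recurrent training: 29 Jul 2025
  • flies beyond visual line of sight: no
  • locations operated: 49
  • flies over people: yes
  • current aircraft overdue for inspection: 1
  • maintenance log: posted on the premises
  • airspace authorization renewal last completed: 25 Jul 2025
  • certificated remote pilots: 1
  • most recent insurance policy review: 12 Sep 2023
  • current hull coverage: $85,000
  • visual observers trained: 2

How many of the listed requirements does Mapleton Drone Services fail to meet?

2

1. visual observers trained 2 < 4 → not met
2. aircraft overdue for inspection 1 ≤ 2 → met
3. airframe inspection 40 days ago vs limit 45 → met
4. aviation liability coverage $1,525,000 ≥ $1,425,000 → met
5. insurance policy review 713 days ago vs limit 730 → met
6. condition 'flies beyond visual line of sight' does not hold → requirement n/a → met
7. airspace authorization renewal 31 days ago vs limit 45 → met
8. flight-log audit 477 days ago vs limit 540 → met
9. Part 107 recurrent training 27 days ago vs limit 30 → met
10. condition 'flies over people' holds; maintenance log present → met
11. hull coverage $85,000 ≥ $45,000 → met
12. condition 'flies at night' holds; certificated remote pilots 1 < 4 → not met
Not met: 2 of 12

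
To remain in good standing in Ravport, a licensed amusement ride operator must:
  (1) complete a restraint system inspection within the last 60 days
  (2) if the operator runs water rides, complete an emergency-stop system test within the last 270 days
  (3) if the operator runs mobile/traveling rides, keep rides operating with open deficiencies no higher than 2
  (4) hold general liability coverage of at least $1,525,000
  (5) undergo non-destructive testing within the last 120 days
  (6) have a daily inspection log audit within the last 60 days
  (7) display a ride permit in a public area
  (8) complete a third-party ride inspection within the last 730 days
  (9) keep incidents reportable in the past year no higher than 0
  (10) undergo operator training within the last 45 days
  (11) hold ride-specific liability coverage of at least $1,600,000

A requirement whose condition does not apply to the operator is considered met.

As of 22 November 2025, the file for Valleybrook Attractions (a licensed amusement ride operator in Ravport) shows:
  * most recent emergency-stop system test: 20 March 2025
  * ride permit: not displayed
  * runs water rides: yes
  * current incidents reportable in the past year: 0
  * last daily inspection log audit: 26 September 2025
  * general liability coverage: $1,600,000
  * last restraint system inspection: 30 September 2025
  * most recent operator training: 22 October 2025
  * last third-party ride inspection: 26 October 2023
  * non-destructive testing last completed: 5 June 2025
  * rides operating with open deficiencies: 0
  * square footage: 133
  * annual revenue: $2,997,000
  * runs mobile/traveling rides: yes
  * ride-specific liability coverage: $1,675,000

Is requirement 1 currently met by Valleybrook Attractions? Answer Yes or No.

1. restraint system inspection 53 days ago vs limit 60 → met

Yes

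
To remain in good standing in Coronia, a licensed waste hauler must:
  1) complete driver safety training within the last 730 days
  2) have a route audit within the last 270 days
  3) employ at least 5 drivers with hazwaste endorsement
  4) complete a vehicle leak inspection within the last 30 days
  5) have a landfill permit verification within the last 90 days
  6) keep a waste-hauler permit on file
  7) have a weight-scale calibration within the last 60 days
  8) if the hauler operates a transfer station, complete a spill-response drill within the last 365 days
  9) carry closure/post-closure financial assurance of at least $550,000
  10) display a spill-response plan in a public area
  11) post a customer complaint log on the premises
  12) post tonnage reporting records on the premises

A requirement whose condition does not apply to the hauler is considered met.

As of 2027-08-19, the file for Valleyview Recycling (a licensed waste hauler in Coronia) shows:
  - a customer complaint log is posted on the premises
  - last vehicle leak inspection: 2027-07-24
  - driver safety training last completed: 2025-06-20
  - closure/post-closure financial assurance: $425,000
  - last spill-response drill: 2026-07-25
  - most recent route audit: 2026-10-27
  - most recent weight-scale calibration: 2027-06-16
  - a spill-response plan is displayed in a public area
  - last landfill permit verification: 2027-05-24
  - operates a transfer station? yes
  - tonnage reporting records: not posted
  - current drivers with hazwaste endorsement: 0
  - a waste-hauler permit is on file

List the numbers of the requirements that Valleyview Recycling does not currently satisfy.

1. driver safety training 790 days ago vs limit 730 → not met
2. route audit 296 days ago vs limit 270 → not met
3. drivers with hazwaste endorsement 0 < 5 → not met
4. vehicle leak inspection 26 days ago vs limit 30 → met
5. landfill permit verification 87 days ago vs limit 90 → met
6. waste-hauler permit present → met
7. weight-scale calibration 64 days ago vs limit 60 → not met
8. condition 'operates a transfer station' holds; spill-response drill 390 days ago vs limit 365 → not met
9. closure/post-closure financial assurance $425,000 < $550,000 → not met
10. spill-response plan present → met
11. customer complaint log present → met
12. tonnage reporting records absent → not met
Not met: 1, 2, 3, 7, 8, 9, 12

1, 2, 3, 7, 8, 9, 12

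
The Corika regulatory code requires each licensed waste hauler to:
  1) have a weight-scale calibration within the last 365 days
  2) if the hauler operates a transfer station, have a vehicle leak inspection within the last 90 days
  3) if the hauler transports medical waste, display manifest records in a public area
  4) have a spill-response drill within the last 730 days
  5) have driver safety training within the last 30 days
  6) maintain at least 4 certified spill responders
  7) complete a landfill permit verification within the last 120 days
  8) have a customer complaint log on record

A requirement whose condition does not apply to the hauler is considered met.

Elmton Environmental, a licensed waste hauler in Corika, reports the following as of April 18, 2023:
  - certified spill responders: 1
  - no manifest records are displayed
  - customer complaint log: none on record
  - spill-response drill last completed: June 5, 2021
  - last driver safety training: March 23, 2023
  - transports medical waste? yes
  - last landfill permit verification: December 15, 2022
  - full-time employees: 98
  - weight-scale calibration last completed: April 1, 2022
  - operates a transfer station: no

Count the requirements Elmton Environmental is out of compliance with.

1. weight-scale calibration 382 days ago vs limit 365 → not met
2. condition 'operates a transfer station' does not hold → requirement n/a → met
3. condition 'transports medical waste' holds; manifest records absent → not met
4. spill-response drill 682 days ago vs limit 730 → met
5. driver safety training 26 days ago vs limit 30 → met
6. certified spill responders 1 < 4 → not met
7. landfill permit verification 124 days ago vs limit 120 → not met
8. customer complaint log absent → not met
Not met: 5 of 8

5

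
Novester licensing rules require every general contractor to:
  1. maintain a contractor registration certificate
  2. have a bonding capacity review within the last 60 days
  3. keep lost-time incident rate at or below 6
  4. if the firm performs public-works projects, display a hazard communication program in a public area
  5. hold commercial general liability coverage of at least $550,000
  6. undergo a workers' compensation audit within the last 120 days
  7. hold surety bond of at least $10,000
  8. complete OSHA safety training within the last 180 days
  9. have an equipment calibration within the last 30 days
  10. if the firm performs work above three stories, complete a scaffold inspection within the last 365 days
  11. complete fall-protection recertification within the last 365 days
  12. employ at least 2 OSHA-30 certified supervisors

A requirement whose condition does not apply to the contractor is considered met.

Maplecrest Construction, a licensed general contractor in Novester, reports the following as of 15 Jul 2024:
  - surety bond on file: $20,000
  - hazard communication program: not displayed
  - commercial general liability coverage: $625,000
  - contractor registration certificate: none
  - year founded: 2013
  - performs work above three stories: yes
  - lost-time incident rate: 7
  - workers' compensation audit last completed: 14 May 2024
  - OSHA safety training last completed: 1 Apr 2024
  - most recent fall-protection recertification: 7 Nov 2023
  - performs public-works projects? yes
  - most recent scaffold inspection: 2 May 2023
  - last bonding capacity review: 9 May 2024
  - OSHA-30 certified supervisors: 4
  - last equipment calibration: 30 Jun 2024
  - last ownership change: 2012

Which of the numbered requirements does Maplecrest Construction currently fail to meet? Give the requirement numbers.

1. contractor registration certificate absent → not met
2. bonding capacity review 67 days ago vs limit 60 → not met
3. lost-time incident rate 7 > 6 → not met
4. condition 'performs public-works projects' holds; hazard communication program absent → not met
5. commercial general liability coverage $625,000 ≥ $550,000 → met
6. workers' compensation audit 62 days ago vs limit 120 → met
7. surety bond $20,000 ≥ $10,000 → met
8. OSHA safety training 105 days ago vs limit 180 → met
9. equipment calibration 15 days ago vs limit 30 → met
10. condition 'performs work above three stories' holds; scaffold inspection 440 days ago vs limit 365 → not met
11. fall-protection recertification 251 days ago vs limit 365 → met
12. OSHA-30 certified supervisors 4 ≥ 2 → met
Not met: 1, 2, 3, 4, 10

1, 2, 3, 4, 10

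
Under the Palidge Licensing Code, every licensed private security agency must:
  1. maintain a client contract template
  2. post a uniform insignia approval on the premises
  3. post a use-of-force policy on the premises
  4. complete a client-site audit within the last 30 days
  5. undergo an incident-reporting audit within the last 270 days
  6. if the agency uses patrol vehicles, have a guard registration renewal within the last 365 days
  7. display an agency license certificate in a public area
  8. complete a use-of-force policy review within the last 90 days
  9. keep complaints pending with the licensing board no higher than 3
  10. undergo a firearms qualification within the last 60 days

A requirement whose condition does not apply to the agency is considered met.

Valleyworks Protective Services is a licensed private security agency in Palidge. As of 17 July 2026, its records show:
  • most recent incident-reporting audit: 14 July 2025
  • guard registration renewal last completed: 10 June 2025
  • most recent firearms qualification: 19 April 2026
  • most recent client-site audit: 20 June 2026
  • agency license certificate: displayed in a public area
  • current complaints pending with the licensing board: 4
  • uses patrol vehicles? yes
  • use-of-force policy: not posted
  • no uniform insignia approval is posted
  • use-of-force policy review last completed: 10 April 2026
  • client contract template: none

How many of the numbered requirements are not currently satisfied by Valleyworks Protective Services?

8

1. client contract template absent → not met
2. uniform insignia approval absent → not met
3. use-of-force policy absent → not met
4. client-site audit 27 days ago vs limit 30 → met
5. incident-reporting audit 368 days ago vs limit 270 → not met
6. condition 'uses patrol vehicles' holds; guard registration renewal 402 days ago vs limit 365 → not met
7. agency license certificate present → met
8. use-of-force policy review 98 days ago vs limit 90 → not met
9. complaints pending with the licensing board 4 > 3 → not met
10. firearms qualification 89 days ago vs limit 60 → not met
Not met: 8 of 10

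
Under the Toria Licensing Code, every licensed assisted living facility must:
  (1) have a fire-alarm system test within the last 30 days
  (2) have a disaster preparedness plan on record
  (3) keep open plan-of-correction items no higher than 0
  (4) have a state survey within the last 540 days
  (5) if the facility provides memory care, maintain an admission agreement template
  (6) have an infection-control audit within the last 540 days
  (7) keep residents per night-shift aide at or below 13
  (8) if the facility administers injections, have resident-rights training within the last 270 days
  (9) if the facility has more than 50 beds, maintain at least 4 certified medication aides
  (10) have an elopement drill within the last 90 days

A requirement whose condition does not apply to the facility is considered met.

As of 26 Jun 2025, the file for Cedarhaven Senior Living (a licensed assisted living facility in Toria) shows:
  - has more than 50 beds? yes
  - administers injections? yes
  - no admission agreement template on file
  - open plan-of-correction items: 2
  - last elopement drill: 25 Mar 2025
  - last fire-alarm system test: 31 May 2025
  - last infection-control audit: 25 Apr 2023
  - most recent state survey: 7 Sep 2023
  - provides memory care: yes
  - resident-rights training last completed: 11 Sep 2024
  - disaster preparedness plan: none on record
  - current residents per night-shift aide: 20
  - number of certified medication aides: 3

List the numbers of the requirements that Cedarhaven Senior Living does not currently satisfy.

1. fire-alarm system test 26 days ago vs limit 30 → met
2. disaster preparedness plan absent → not met
3. open plan-of-correction items 2 > 0 → not met
4. state survey 658 days ago vs limit 540 → not met
5. condition 'provides memory care' holds; admission agreement template absent → not met
6. infection-control audit 793 days ago vs limit 540 → not met
7. residents per night-shift aide 20 > 13 → not met
8. condition 'administers injections' holds; resident-rights training 288 days ago vs limit 270 → not met
9. condition 'has more than 50 beds' holds; certified medication aides 3 < 4 → not met
10. elopement drill 93 days ago vs limit 90 → not met
Not met: 2, 3, 4, 5, 6, 7, 8, 9, 10

2, 3, 4, 5, 6, 7, 8, 9, 10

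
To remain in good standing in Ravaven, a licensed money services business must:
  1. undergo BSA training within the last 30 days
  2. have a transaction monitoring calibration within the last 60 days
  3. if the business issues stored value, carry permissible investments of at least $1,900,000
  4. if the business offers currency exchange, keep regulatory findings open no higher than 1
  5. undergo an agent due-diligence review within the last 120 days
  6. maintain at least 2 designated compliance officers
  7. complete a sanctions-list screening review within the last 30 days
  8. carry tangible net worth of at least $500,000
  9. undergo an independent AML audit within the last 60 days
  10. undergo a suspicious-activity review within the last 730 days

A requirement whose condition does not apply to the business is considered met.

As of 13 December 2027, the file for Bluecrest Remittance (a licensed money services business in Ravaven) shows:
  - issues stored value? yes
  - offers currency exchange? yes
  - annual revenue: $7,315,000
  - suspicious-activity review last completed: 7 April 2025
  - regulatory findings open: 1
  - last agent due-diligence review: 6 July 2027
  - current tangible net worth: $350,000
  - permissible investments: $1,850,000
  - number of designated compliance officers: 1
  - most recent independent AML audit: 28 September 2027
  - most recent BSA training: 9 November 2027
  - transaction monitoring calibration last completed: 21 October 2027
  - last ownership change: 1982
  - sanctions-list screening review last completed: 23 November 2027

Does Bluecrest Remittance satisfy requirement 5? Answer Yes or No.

5. agent due-diligence review 160 days ago vs limit 120 → not met

No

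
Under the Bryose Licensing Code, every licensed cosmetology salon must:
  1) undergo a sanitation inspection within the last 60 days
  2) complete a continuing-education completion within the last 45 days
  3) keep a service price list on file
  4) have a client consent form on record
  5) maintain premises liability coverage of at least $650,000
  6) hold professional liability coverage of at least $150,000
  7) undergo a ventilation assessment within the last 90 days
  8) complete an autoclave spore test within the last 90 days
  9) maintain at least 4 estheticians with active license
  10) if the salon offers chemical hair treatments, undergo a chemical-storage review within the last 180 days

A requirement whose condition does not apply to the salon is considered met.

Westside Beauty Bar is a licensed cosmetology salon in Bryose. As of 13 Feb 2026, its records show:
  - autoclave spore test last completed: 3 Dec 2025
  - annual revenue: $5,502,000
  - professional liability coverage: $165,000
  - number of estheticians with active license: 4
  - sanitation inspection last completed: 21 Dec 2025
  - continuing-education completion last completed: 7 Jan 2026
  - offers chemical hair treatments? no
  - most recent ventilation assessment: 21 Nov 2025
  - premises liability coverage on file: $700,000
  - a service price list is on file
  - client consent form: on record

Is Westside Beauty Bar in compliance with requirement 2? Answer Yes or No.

2. continuing-education completion 37 days ago vs limit 45 → met

Yes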